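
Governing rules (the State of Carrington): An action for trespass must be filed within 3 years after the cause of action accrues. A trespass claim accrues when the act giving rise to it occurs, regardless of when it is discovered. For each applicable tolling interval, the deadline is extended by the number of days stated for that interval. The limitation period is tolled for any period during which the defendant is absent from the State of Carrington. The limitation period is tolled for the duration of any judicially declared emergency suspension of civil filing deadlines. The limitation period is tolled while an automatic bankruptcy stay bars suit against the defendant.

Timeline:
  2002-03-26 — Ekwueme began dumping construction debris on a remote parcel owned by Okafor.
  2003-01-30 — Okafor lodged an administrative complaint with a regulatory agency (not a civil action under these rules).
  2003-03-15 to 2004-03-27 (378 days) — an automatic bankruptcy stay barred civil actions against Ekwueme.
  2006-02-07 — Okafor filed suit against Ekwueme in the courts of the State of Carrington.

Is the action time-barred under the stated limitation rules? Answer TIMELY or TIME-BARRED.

The cause of action accrued on 2002-03-26, the date of the act.
3 years from 2002-03-26 is 2005-03-26.
The period was tolled for 378 days by the automatic bankruptcy stay (2003-03-15 to 2004-03-27), pushing the deadline to 2006-04-08.
None of the other events listed affects the running of the period under the stated rules.
Okafor filed on 2006-02-07, before the 2006-04-08 deadline, so the action is timely.

TIMELY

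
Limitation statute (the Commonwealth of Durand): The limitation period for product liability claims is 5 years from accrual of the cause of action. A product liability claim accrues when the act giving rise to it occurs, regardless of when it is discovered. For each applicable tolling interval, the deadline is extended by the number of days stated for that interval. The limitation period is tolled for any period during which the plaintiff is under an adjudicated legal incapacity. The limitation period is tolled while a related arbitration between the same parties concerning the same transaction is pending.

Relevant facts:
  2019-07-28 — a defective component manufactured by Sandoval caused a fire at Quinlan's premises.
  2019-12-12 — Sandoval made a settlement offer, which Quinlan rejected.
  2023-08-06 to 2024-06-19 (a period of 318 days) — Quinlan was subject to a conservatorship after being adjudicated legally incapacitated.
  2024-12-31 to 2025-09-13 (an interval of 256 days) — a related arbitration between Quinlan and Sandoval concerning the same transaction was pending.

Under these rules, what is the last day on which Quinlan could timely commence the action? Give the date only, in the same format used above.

The claim accrued on 2019-07-28, when the wrongful act occurred.
5 years from 2019-07-28 is 2024-07-28.
The period was tolled for 318 days by the plaintiff's legal incapacity (2023-08-06 to 2024-06-19), pushing the deadline to 2025-06-11.
The pending related arbitration from 2024-12-31 to 2025-09-13 tolled the period for 256 days, extending the deadline to 2026-02-22.
Nothing else in the chronology tolls or restarts the period.

2026-02-22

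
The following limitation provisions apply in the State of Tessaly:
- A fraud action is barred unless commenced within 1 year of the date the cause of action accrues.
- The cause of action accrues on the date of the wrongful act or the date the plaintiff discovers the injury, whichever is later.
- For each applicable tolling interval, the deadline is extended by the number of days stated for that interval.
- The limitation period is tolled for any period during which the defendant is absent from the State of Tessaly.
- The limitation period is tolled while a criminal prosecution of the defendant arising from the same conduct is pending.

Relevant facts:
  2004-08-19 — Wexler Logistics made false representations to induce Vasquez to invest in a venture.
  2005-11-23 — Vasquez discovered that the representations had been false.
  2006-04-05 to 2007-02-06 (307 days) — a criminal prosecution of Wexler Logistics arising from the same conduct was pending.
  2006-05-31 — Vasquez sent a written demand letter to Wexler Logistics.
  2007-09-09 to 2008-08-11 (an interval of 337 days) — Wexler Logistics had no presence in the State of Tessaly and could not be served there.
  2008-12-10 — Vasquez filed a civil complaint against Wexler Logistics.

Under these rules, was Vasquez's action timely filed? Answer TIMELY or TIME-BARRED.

The claim accrued on 2005-11-23 — the later of the 2004-08-19 act and the 2005-11-23 discovery.
1 year from 2005-11-23 is 2006-11-23.
Because the pending criminal prosecution ran from 2006-04-05 to 2007-02-06, the deadline is extended by 307 days to 2007-09-26.
The defendant's absence from the jurisdiction from 2007-09-09 to 2008-08-11 tolled the period for 337 days, extending the deadline to 2008-08-28.
Nothing else in the chronology tolls or restarts the period.
Vasquez filed on 2008-12-10, after the 2008-08-28 deadline, so the action is time-barred.

TIME-BARRED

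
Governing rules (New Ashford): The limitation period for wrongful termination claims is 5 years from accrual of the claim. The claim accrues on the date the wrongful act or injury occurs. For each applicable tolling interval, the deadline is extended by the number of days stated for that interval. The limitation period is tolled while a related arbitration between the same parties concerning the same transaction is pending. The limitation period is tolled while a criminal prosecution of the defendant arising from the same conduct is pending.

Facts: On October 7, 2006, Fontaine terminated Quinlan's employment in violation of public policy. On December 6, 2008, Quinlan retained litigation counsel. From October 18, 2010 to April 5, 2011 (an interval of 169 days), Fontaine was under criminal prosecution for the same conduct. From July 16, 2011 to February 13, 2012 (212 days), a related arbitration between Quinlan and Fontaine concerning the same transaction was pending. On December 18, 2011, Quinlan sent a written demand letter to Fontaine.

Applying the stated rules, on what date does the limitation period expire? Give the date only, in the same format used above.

The claim accrued on October 7, 2006, when the wrongful act occurred.
Adding the 5 years base period to October 7, 2006 gives a deadline of October 7, 2011, before any tolling.
The pending criminal prosecution from October 18, 2010 to April 5, 2011 tolled the period for 169 days, extending the deadline to March 24, 2012.
Because the pending related arbitration ran from July 16, 2011 to February 13, 2012, the deadline is extended by 212 days to October 22, 2012.
Nothing else in the chronology tolls or restarts the period.

October 22, 2012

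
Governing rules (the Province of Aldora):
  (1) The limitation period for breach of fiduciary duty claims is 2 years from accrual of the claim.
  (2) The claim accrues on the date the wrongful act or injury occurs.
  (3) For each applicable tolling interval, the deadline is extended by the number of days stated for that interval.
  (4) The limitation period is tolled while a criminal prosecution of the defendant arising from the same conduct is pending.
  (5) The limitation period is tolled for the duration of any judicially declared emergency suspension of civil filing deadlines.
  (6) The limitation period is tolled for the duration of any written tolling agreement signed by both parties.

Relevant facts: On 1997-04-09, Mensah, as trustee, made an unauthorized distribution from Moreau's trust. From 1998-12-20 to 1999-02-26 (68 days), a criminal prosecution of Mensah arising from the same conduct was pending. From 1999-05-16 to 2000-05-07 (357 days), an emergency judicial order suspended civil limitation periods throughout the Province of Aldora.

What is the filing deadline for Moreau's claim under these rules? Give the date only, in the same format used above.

2000-06-07

The claim accrued on 1997-04-09, the date of the act.
The untolled deadline — 2 years after 1997-04-09 — is 1999-04-09.
The pending criminal prosecution from 1998-12-20 to 1999-02-26 tolled the period for 68 days, extending the deadline to 1999-06-16.
Because the emergency suspension of filing deadlines ran from 1999-05-16 to 2000-05-07, the deadline is extended by 357 days to 2000-06-07.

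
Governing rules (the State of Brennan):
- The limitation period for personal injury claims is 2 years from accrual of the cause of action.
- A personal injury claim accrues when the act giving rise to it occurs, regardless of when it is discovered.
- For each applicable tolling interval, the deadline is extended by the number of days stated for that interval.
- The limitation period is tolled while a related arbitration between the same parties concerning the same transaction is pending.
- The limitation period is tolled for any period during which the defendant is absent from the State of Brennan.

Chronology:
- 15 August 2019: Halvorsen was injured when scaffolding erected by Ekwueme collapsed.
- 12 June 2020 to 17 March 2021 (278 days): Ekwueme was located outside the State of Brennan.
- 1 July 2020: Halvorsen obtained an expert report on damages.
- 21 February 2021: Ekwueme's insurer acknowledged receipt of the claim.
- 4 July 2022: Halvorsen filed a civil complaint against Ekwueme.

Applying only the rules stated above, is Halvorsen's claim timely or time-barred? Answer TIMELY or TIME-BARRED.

The limitation period began to run on 15 August 2019.
Adding the 2 years base period to 15 August 2019 gives a deadline of 15 August 2021, before any tolling.
Because the defendant's absence from the jurisdiction ran from 12 June 2020 to 17 March 2021, the deadline is extended by 278 days to 20 May 2022.
Nothing else in the chronology tolls or restarts the period.
Filing on 4 July 2022 missed the 20 May 2022 deadline — the action is time-barred.

TIME-BARRED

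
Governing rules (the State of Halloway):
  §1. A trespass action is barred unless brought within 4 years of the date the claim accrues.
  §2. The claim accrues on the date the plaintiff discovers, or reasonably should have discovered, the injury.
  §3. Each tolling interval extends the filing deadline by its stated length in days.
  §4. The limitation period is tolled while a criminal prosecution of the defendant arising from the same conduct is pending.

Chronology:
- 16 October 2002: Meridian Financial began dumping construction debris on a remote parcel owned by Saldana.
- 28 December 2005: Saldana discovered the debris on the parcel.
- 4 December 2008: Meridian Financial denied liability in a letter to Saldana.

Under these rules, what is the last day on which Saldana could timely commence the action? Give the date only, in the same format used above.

28 December 2009

The claim did not accrue until Saldana discovered the injury on 28 December 2005; the 16 October 2002 act date does not start the clock under the stated rule.
Adding the 4 years base period to 28 December 2005 gives a deadline of 28 December 2009, before any tolling.
Nothing else in the chronology tolls or restarts the period.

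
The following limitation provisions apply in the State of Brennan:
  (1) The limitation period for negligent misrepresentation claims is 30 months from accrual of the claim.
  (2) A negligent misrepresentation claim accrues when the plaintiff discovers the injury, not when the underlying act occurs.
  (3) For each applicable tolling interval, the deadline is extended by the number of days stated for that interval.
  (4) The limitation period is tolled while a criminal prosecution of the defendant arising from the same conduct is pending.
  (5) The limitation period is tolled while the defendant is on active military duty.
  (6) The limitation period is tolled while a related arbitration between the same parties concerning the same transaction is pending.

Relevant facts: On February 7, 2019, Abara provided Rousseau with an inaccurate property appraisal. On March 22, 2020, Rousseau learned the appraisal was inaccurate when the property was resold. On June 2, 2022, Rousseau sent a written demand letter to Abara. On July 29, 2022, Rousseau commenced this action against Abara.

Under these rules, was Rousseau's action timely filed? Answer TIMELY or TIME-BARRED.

TIMELY

Under the discovery rule, the claim accrued on March 22, 2020, when Rousseau discovered the injury — not on the February 7, 2019 date of the underlying act.
Adding the 30 months base period to March 22, 2020 gives a deadline of September 22, 2022, before any tolling.
Nothing else in the chronology tolls or restarts the period.
The July 29, 2022 filing precedes the September 22, 2022 deadline; the claim is timely.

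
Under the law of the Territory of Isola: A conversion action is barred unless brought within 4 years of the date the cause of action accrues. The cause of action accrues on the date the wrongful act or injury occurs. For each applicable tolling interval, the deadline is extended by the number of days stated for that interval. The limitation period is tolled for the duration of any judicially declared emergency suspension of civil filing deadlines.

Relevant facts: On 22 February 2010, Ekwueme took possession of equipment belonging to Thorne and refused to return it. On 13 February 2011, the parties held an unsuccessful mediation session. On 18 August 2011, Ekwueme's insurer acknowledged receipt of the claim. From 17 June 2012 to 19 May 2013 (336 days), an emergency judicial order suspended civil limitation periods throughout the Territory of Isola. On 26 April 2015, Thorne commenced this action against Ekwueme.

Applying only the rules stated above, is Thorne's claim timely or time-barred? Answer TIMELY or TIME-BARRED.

TIME-BARRED

The limitation period began to run on 22 February 2010.
Adding the 4 years base period to 22 February 2010 gives a deadline of 22 February 2014, before any tolling.
The emergency suspension of filing deadlines from 17 June 2012 to 19 May 2013 tolled the period for 336 days, extending the deadline to 24 January 2015.
None of the other events listed affects the running of the period under the stated rules.
Thorne filed on 26 April 2015, after the 24 January 2015 deadline, so the action is time-barred.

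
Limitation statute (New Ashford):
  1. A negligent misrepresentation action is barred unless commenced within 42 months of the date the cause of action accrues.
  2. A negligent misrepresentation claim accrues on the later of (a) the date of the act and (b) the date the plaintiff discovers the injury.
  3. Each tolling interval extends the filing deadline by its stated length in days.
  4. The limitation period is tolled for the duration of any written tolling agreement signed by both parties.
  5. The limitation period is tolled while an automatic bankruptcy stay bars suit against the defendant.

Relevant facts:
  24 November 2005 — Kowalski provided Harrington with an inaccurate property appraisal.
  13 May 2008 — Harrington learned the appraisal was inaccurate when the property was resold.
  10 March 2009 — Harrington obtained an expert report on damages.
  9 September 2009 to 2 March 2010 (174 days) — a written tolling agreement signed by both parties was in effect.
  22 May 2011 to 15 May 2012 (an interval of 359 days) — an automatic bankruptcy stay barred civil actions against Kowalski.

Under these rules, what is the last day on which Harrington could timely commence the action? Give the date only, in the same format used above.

29 April 2013

Because discovery on 13 May 2008 post-dates the 24 November 2005 act, accrual under the later-of rule falls on 13 May 2008.
Adding the 42 months base period to 13 May 2008 gives a deadline of 13 November 2011, before any tolling.
The period was tolled for 174 days by the written tolling agreement (9 September 2009 to 2 March 2010), pushing the deadline to 5 May 2012.
Because the automatic bankruptcy stay ran from 22 May 2011 to 15 May 2012, the deadline is extended by 359 days to 29 April 2013.
Nothing else in the chronology tolls or restarts the period.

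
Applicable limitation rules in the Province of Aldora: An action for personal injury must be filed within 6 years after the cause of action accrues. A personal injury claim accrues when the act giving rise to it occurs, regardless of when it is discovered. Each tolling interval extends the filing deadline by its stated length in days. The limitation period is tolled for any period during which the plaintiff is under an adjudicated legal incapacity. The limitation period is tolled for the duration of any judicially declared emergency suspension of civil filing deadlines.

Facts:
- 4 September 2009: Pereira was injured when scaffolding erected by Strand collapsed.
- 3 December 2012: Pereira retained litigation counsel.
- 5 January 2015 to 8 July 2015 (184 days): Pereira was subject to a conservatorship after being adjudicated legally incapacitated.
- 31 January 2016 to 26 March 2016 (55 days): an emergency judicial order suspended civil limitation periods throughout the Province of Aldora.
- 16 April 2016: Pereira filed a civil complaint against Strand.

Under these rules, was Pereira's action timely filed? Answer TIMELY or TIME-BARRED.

TIMELY

The claim accrued on 4 September 2009, when the wrongful act occurred.
The untolled deadline — 6 years after 4 September 2009 — is 4 September 2015.
The plaintiff's legal incapacity from 5 January 2015 to 8 July 2015 tolled the period for 184 days, extending the deadline to 6 March 2016.
The emergency suspension of filing deadlines from 31 January 2016 to 26 March 2016 tolled the period for 55 days, extending the deadline to 30 April 2016.
The other events in the timeline have no effect on the limitation period under the stated rules.
Pereira filed on 16 April 2016, before the 30 April 2016 deadline, so the action is timely.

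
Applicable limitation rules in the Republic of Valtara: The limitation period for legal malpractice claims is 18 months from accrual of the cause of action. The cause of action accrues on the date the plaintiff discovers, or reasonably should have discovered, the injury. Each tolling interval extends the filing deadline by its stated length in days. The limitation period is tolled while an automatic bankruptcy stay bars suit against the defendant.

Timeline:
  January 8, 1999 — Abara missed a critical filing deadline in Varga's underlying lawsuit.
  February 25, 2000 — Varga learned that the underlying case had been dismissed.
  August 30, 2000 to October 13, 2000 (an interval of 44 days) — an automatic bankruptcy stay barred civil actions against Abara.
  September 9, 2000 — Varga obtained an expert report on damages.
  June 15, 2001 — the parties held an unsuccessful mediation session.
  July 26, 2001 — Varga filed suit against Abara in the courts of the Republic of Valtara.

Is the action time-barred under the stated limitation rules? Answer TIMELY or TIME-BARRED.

TIMELY

Under the discovery rule, the claim accrued on February 25, 2000, when Varga discovered the injury — not on the January 8, 1999 date of the underlying act.
Adding the 18 months base period to February 25, 2000 gives a deadline of August 25, 2001, before any tolling.
The automatic bankruptcy stay from August 30, 2000 to October 13, 2000 tolled the period for 44 days, extending the deadline to October 8, 2001.
The other events in the timeline have no effect on the limitation period under the stated rules.
The July 26, 2001 filing precedes the October 8, 2001 deadline; the claim is timely.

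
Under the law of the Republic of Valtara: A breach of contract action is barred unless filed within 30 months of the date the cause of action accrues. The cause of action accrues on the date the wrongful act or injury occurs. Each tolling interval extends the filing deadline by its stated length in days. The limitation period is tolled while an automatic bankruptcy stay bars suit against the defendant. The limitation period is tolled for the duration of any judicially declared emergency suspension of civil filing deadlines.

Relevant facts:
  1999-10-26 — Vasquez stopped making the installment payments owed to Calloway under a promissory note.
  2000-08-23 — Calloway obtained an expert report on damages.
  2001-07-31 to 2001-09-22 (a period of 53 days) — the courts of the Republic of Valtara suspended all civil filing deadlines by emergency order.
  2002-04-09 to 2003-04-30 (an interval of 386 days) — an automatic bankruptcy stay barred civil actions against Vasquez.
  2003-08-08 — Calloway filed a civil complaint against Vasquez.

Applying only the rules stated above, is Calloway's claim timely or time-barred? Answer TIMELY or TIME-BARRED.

TIME-BARRED

The claim accrued on 1999-10-26, when the wrongful act occurred.
The untolled deadline — 30 months after 1999-10-26 — is 2002-04-26.
Because the emergency suspension of filing deadlines ran from 2001-07-31 to 2001-09-22, the deadline is extended by 53 days to 2002-06-18.
The automatic bankruptcy stay from 2002-04-09 to 2003-04-30 tolled the period for 386 days, extending the deadline to 2003-07-09.
The other events in the timeline have no effect on the limitation period under the stated rules.
Calloway filed on 2003-08-08, after the 2003-07-09 deadline, so the action is time-barred.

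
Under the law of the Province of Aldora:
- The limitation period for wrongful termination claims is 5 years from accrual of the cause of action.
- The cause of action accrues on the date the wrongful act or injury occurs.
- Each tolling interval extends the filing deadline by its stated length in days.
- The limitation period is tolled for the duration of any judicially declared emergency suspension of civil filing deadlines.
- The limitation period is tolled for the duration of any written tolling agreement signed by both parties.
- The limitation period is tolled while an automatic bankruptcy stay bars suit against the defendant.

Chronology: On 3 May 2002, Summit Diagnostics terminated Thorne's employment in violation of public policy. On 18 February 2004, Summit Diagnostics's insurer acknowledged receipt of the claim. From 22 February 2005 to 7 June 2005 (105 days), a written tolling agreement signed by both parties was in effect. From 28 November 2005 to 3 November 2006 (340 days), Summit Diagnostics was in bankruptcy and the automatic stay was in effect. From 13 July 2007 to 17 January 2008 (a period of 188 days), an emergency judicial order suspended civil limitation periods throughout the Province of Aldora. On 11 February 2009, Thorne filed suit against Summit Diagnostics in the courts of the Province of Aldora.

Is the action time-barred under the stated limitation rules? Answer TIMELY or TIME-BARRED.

The claim accrued on 3 May 2002, when the wrongful act occurred.
5 years from 3 May 2002 is 3 May 2007.
Because the written tolling agreement ran from 22 February 2005 to 7 June 2005, the deadline is extended by 105 days to 16 August 2007.
Because the automatic bankruptcy stay ran from 28 November 2005 to 3 November 2006, the deadline is extended by 340 days to 21 July 2008.
The period was tolled for 188 days by the emergency suspension of filing deadlines (13 July 2007 to 17 January 2008), pushing the deadline to 25 January 2009.
The other events in the timeline have no effect on the limitation period under the stated rules.
The 11 February 2009 filing falls after the 25 January 2009 deadline; the claim is time-barred.

TIME-BARRED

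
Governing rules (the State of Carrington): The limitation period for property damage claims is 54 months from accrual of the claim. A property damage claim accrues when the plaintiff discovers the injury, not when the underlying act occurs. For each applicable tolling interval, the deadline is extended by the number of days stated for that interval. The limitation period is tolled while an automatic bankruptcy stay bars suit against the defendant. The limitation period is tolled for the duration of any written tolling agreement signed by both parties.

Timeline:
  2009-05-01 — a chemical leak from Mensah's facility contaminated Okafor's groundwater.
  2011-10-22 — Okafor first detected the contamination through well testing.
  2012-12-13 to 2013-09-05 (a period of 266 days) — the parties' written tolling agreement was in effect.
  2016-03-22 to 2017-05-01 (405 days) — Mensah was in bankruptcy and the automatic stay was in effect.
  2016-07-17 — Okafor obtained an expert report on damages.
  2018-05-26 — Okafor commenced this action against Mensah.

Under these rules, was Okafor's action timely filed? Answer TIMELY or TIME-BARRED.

TIME-BARRED

Under the discovery rule, the claim accrued on 2011-10-22, when Okafor discovered the injury — not on the 2009-05-01 date of the underlying act.
54 months from 2011-10-22 is 2016-04-22.
Because the written tolling agreement ran from 2012-12-13 to 2013-09-05, the deadline is extended by 266 days to 2017-01-13.
The period was tolled for 405 days by the automatic bankruptcy stay (2016-03-22 to 2017-05-01), pushing the deadline to 2018-02-22.
The other events in the timeline have no effect on the limitation period under the stated rules.
Okafor filed on 2018-05-26, after the 2018-02-22 deadline, so the action is time-barred.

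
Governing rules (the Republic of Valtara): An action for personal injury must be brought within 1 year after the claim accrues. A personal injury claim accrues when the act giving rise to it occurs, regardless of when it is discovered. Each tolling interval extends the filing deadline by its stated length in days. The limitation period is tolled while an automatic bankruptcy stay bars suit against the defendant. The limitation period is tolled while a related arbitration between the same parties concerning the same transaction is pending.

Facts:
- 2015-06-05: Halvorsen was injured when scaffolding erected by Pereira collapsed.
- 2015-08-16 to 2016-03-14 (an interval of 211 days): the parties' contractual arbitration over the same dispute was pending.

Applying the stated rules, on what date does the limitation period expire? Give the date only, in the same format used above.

2017-01-02

The claim accrued on 2015-06-05, the date of the act.
1 year from 2015-06-05 is 2016-06-05.
Because the pending related arbitration ran from 2015-08-16 to 2016-03-14, the deadline is extended by 211 days to 2017-01-02.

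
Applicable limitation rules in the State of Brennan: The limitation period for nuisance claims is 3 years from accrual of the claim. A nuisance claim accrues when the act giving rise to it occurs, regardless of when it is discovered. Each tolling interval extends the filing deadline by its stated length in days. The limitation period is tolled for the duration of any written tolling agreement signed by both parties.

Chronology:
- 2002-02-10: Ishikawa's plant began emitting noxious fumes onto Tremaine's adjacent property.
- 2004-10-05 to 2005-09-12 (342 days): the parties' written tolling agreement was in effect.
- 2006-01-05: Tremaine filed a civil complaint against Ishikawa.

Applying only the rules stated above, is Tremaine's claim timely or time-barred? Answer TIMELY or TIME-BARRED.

TIMELY

The claim accrued on 2002-02-10, when the wrongful act occurred.
The untolled deadline — 3 years after 2002-02-10 — is 2005-02-10.
The written tolling agreement from 2004-10-05 to 2005-09-12 tolled the period for 342 days, extending the deadline to 2006-01-18.
The 2006-01-05 filing precedes the 2006-01-18 deadline; the claim is timely.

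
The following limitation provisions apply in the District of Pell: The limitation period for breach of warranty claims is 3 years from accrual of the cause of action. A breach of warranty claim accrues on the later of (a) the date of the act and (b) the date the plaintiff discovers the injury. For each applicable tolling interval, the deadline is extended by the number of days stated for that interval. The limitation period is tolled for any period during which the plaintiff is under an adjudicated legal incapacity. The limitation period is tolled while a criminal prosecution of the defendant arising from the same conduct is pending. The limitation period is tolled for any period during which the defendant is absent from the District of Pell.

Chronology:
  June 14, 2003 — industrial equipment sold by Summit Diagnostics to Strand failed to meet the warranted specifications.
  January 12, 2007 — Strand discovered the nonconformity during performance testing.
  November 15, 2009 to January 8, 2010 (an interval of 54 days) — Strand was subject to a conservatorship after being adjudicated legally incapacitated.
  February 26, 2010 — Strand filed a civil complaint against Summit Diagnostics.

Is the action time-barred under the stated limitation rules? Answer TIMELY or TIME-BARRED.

The claim accrued on January 12, 2007 — the later of the June 14, 2003 act and the January 12, 2007 discovery.
3 years from January 12, 2007 is January 12, 2010.
The period was tolled for 54 days by the plaintiff's legal incapacity (November 15, 2009 to January 8, 2010), pushing the deadline to March 7, 2010.
Filing on February 26, 2010 beat the March 7, 2010 deadline — the action is timely.

TIMELY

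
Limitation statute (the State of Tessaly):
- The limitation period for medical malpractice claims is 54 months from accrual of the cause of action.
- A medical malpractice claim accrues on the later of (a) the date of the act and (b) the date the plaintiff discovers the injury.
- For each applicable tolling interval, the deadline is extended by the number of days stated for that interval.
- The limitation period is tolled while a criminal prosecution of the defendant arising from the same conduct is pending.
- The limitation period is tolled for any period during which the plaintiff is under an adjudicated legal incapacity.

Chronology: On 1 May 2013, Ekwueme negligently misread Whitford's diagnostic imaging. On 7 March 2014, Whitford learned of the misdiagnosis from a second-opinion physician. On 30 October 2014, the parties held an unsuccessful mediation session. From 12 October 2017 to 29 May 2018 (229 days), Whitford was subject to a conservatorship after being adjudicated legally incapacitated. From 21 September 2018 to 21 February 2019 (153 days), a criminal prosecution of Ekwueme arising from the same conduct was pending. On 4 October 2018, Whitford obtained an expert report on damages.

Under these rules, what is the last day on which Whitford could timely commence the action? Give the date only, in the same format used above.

Because discovery on 7 March 2014 post-dates the 1 May 2013 act, accrual under the later-of rule falls on 7 March 2014.
The untolled deadline — 54 months after 7 March 2014 — is 7 September 2018.
Because the plaintiff's legal incapacity ran from 12 October 2017 to 29 May 2018, the deadline is extended by 229 days to 24 April 2019.
Because the pending criminal prosecution ran from 21 September 2018 to 21 February 2019, the deadline is extended by 153 days to 24 September 2019.
Nothing else in the chronology tolls or restarts the period.

24 September 2019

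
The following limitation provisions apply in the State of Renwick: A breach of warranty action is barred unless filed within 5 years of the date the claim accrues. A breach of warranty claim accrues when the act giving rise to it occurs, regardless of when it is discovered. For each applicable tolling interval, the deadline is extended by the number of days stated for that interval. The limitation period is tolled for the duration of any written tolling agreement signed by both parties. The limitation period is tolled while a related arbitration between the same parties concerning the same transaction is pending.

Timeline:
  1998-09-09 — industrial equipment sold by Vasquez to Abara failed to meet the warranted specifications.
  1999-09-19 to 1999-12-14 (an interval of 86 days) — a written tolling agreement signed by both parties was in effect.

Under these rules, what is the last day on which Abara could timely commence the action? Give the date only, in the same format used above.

The limitation period began to run on 1998-09-09.
5 years from 1998-09-09 is 2003-09-09.
Because the written tolling agreement ran from 1999-09-19 to 1999-12-14, the deadline is extended by 86 days to 2003-12-04.

2003-12-04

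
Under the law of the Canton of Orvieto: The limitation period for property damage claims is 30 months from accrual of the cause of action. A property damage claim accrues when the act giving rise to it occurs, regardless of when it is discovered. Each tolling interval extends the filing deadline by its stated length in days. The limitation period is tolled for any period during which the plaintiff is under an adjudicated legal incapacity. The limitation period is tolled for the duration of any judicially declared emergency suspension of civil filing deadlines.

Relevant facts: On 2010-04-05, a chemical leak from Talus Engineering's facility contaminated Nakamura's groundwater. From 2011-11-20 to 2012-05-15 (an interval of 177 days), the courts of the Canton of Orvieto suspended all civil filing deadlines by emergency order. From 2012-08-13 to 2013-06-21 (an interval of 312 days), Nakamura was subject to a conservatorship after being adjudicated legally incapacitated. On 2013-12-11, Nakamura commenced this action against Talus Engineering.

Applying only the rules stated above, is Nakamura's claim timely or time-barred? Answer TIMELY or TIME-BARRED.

TIMELY

The limitation period began to run on 2010-04-05.
The untolled deadline — 30 months after 2010-04-05 — is 2012-10-05.
The period was tolled for 177 days by the emergency suspension of filing deadlines (2011-11-20 to 2012-05-15), pushing the deadline to 2013-03-31.
The period was tolled for 312 days by the plaintiff's legal incapacity (2012-08-13 to 2013-06-21), pushing the deadline to 2014-02-06.
The 2013-12-11 filing precedes the 2014-02-06 deadline; the claim is timely.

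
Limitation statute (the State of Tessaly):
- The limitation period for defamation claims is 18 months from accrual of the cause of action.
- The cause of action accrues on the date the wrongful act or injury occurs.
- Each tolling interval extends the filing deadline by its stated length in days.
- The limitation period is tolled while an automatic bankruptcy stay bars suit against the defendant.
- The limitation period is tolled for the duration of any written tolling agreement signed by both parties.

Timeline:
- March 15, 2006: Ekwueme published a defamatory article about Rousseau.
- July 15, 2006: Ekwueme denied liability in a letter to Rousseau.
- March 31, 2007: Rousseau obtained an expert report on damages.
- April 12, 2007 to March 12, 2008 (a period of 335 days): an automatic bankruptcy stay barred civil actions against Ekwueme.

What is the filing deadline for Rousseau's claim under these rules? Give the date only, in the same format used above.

The cause of action accrued on March 15, 2006, the date of the act.
Adding the 18 months base period to March 15, 2006 gives a deadline of September 15, 2007, before any tolling.
The period was tolled for 335 days by the automatic bankruptcy stay (April 12, 2007 to March 12, 2008), pushing the deadline to August 15, 2008.
Nothing else in the chronology tolls or restarts the period.

August 15, 2008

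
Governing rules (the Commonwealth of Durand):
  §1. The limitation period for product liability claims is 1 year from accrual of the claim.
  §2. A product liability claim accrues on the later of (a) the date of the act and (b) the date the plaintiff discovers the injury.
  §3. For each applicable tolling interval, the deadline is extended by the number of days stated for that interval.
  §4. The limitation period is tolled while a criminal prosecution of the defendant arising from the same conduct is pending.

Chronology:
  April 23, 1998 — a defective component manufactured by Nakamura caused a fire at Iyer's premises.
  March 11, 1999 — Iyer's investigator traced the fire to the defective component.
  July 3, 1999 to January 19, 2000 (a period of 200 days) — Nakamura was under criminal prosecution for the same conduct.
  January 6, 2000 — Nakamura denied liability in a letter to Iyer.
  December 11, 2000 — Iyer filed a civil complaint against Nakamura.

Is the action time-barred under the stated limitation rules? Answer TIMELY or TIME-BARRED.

Taking the later of the act (April 23, 1998) and discovery (March 11, 1999), the claim accrued on March 11, 1999.
Adding the 1 year base period to March 11, 1999 gives a deadline of March 11, 2000, before any tolling.
The pending criminal prosecution from July 3, 1999 to January 19, 2000 tolled the period for 200 days, extending the deadline to September 27, 2000.
Nothing else in the chronology tolls or restarts the period.
Iyer filed on December 11, 2000, after the September 27, 2000 deadline, so the action is time-barred.

TIME-BARRED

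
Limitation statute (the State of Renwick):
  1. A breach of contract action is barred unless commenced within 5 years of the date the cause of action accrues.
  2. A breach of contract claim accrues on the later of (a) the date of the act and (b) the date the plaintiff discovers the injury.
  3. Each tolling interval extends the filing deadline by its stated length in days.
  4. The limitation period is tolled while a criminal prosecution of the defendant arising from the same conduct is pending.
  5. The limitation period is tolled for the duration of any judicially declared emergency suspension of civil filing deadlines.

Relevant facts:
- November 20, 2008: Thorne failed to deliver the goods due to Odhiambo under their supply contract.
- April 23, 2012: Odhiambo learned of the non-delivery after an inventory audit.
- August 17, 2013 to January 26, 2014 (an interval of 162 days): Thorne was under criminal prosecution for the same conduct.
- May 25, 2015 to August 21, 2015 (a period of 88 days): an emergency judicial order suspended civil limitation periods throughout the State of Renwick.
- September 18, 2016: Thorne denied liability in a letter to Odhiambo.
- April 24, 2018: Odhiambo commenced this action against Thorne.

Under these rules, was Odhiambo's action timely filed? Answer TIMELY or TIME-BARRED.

Taking the later of the act (November 20, 2008) and discovery (April 23, 2012), the claim accrued on April 23, 2012.
The untolled deadline — 5 years after April 23, 2012 — is April 23, 2017.
The pending criminal prosecution from August 17, 2013 to January 26, 2014 tolled the period for 162 days, extending the deadline to October 2, 2017.
Because the emergency suspension of filing deadlines ran from May 25, 2015 to August 21, 2015, the deadline is extended by 88 days to December 29, 2017.
The other events in the timeline have no effect on the limitation period under the stated rules.
Filing on April 24, 2018 missed the December 29, 2017 deadline — the action is time-barred.

TIME-BARRED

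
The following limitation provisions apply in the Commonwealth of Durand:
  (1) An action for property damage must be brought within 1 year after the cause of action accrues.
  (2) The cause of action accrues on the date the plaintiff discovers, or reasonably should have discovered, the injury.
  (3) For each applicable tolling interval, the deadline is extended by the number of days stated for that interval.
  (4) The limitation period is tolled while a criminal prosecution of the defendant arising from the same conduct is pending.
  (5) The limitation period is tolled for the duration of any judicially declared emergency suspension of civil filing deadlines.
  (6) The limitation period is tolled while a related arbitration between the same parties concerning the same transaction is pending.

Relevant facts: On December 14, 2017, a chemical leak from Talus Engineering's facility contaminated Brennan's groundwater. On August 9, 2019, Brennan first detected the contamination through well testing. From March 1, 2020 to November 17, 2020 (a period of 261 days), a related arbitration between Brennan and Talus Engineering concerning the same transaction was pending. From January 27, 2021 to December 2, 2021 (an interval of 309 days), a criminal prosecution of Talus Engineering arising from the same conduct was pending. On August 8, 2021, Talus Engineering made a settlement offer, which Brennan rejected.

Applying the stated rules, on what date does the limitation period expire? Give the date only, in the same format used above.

March 2, 2022

Under the discovery rule, the claim accrued on August 9, 2019, when Brennan discovered the injury — not on the December 14, 2017 date of the underlying act.
The untolled deadline — 1 year after August 9, 2019 — is August 9, 2020.
The pending related arbitration from March 1, 2020 to November 17, 2020 tolled the period for 261 days, extending the deadline to April 27, 2021.
The period was tolled for 309 days by the pending criminal prosecution (January 27, 2021 to December 2, 2021), pushing the deadline to March 2, 2022.
Nothing else in the chronology tolls or restarts the period.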